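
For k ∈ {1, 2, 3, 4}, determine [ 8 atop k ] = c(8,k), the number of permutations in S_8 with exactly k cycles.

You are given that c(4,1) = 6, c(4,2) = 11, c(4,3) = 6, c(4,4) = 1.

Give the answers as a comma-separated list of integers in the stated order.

5040, 13068, 13132, 6769

i=5: T(5,1)=0+4·6=24 | T(5,2)=6+4·11=50 | T(5,3)=11+4·6=35 | T(5,4)=6+4·1=10
i=6: T(6,1)=0+5·24=120 | T(6,2)=24+5·50=274 | T(6,3)=50+5·35=225 | T(6,4)=35+5·10=85
i=7: T(7,1)=0+6·120=720 | T(7,2)=120+6·274=1764 | T(7,3)=274+6·225=1624 | T(7,4)=225+6·85=735
i=8: T(8,1)=0+7·720=5040 | T(8,2)=720+7·1764=13068 | T(8,3)=1764+7·1624=13132 | T(8,4)=1624+7·735=6769
Read c(8,1) = 5040, c(8,2) = 13068, c(8,3) = 13132, c(8,4) = 6769.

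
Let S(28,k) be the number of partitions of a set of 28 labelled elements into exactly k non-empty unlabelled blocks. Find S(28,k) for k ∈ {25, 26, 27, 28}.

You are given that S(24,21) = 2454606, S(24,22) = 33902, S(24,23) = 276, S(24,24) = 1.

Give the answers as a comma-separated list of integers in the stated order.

@25  (25,22):33902·22+2454606→3200450, (25,23):276·23+33902→40250, (25,24):1·24+276→300, (25,25):0·25+1→1
@26  (26,23):40250·23+3200450→4126200, (26,24):300·24+40250→47450, (26,25):1·25+300→325, (26,26):0·26+1→1
@27  (27,24):47450·24+4126200→5265000, (27,25):325·25+47450→55575, (27,26):1·26+325→351, (27,27):0·27+1→1
@28  (28,25):55575·25+5265000→6654375, (28,26):351·26+55575→64701, (28,27):1·27+351→378, (28,28):0·28+1→1
Read S(28,25) = 6654375, S(28,26) = 64701, S(28,27) = 378, S(28,28) = 1.

6654375, 64701, 378, 1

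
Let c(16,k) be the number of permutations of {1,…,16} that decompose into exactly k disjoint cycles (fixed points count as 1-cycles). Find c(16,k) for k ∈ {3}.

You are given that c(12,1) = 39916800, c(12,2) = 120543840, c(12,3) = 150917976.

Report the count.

r13: T_13,1=12×39916800+0=479001600; T_13,2=12×120543840+39916800=1486442880; T_13,3=12×150917976+120543840=1931559552
r14: T_14,1=13×479001600+0=6227020800; T_14,2=13×1486442880+479001600=19802759040; T_14,3=13×1931559552+1486442880=26596717056
r15: T_15,2=14×19802759040+6227020800=283465647360; T_15,3=14×26596717056+19802759040=392156797824
r16: T_16,3=15×392156797824+283465647360=6165817614720
Read c(16,3) = 6165817614720.

6165817614720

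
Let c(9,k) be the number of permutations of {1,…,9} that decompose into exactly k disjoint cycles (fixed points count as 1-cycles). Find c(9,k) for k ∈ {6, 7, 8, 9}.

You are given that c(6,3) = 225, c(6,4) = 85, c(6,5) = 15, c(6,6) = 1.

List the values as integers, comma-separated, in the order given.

4536, 546, 36, 1

row 7: T[7][4]=6·85+225=735  T[7][5]=6·15+85=175  T[7][6]=6·1+15=21  T[7][7]=6·0+1=1
row 8: T[8][5]=7·175+735=1960  T[8][6]=7·21+175=322  T[8][7]=7·1+21=28  T[8][8]=7·0+1=1
row 9: T[9][6]=8·322+1960=4536  T[9][7]=8·28+322=546  T[9][8]=8·1+28=36  T[9][9]=8·0+1=1
Read c(9,6) = 4536, c(9,7) = 546, c(9,8) = 36, c(9,9) = 1.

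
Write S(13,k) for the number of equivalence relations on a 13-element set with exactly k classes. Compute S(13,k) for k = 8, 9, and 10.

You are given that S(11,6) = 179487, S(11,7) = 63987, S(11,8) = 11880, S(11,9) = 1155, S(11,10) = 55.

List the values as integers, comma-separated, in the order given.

1899612, 359502, 39325

[12] T[12,7]:7*63987+179487=627396 · T[12,8]:8*11880+63987=159027 · T[12,9]:9*1155+11880=22275 · T[12,10]:10*55+1155=1705
[13] T[13,8]:8*159027+627396=1899612 · T[13,9]:9*22275+159027=359502 · T[13,10]:10*1705+22275=39325
Read S(13,8) = 1899612, S(13,9) = 359502, S(13,10) = 39325.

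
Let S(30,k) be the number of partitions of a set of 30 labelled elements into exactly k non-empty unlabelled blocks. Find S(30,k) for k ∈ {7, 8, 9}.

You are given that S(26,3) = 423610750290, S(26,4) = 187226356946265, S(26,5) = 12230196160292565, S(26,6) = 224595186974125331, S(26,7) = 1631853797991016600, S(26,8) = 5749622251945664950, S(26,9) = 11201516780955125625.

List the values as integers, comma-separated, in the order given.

4168916722553086402080, 26383018684048108297800, 88300984248924568770870

r27: T_27,4=4×187226356946265+423610750290=749329038535350; T_27,5=5×12230196160292565+187226356946265=61338207158409090; T_27,6=6×224595186974125331+12230196160292565=1359801318005044551; T_27,7=7×1631853797991016600+224595186974125331=11647571772911241531; T_27,8=8×5749622251945664950+1631853797991016600=47628831813556336200; T_27,9=9×11201516780955125625+5749622251945664950=106563273280541795575
r28: T_28,5=5×61338207158409090+749329038535350=307440364830580800; T_28,6=6×1359801318005044551+61338207158409090=8220146115188676396; T_28,7=7×11647571772911241531+1359801318005044551=82892803728383735268; T_28,8=8×47628831813556336200+11647571772911241531=392678226281361931131; T_28,9=9×106563273280541795575+47628831813556336200=1006698291338432496375
r29: T_29,6=6×8220146115188676396+307440364830580800=49628317055962639176; T_29,7=7×82892803728383735268+8220146115188676396=588469772213874823272; T_29,8=8×392678226281361931131+82892803728383735268=3224318613979279184316; T_29,9=9×1006698291338432496375+392678226281361931131=9452962848327254398506
r30: T_30,7=7×588469772213874823272+49628317055962639176=4168916722553086402080; T_30,8=8×3224318613979279184316+588469772213874823272=26383018684048108297800; T_30,9=9×9452962848327254398506+3224318613979279184316=88300984248924568770870
Read S(30,7) = 4168916722553086402080, S(30,8) = 26383018684048108297800, S(30,9) = 88300984248924568770870.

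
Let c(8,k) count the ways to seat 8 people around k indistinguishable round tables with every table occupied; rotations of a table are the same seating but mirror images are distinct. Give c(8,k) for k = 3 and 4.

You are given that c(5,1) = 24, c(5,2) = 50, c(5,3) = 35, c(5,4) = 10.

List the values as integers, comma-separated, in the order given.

i=6: T(6,1)=0+5·24=120 | T(6,2)=24+5·50=274 | T(6,3)=50+5·35=225 | T(6,4)=35+5·10=85
i=7: T(7,2)=120+6·274=1764 | T(7,3)=274+6·225=1624 | T(7,4)=225+6·85=735
i=8: T(8,3)=1764+7·1624=13132 | T(8,4)=1624+7·735=6769
Read c(8,3) = 13132, c(8,4) = 6769.

13132, 6769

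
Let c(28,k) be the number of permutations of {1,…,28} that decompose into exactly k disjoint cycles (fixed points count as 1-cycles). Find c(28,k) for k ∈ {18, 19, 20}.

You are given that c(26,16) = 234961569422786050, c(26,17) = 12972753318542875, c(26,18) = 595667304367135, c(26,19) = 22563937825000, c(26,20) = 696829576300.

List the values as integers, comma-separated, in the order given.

i=27: T(27,17)=234961569422786050+26·12972753318542875=572253155704900800 | T(27,18)=12972753318542875+26·595667304367135=28460103232088385 | T(27,19)=595667304367135+26·22563937825000=1182329687817135 | T(27,20)=22563937825000+26·696829576300=40681506808800
i=28: T(28,18)=572253155704900800+27·28460103232088385=1340675942971287195 | T(28,19)=28460103232088385+27·1182329687817135=60383004803151030 | T(28,20)=1182329687817135+27·40681506808800=2280730371654735
Read c(28,18) = 1340675942971287195, c(28,19) = 60383004803151030, c(28,20) = 2280730371654735.

1340675942971287195, 60383004803151030, 2280730371654735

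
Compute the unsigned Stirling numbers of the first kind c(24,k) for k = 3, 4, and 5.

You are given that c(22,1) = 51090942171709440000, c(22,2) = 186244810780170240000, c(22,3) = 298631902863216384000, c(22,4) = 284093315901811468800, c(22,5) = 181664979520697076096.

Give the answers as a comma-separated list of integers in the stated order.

@23  (23,2):186244810780170240000·22+51090942171709440000→4148476779335454720000, (23,3):298631902863216384000·22+186244810780170240000→6756146673770930688000, (23,4):284093315901811468800·22+298631902863216384000→6548684852703068697600, (23,5):181664979520697076096·22+284093315901811468800→4280722865357147142912
@24  (24,3):6756146673770930688000·23+4148476779335454720000→159539850276066860544000, (24,4):6548684852703068697600·23+6756146673770930688000→157375898285941510732800, (24,5):4280722865357147142912·23+6548684852703068697600→105005310755917452984576
Read c(24,3) = 159539850276066860544000, c(24,4) = 157375898285941510732800, c(24,5) = 105005310755917452984576.

159539850276066860544000, 157375898285941510732800, 105005310755917452984576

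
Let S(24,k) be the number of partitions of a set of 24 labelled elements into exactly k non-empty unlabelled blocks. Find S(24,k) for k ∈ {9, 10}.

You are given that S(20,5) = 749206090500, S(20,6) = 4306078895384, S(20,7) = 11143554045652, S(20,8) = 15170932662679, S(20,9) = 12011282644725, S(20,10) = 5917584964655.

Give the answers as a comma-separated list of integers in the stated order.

120622574326072500, 108254081784931500

[21] T[21,6]:6*4306078895384+749206090500=26585679462804 · T[21,7]:7*11143554045652+4306078895384=82310957214948 · T[21,8]:8*15170932662679+11143554045652=132511015347084 · T[21,9]:9*12011282644725+15170932662679=123272476465204 · T[21,10]:10*5917584964655+12011282644725=71187132291275
[22] T[22,7]:7*82310957214948+26585679462804=602762379967440 · T[22,8]:8*132511015347084+82310957214948=1142399079991620 · T[22,9]:9*123272476465204+132511015347084=1241963303533920 · T[22,10]:10*71187132291275+123272476465204=835143799377954
[23] T[23,8]:8*1142399079991620+602762379967440=9741955019900400 · T[23,9]:9*1241963303533920+1142399079991620=12320068811796900 · T[23,10]:10*835143799377954+1241963303533920=9593401297313460
[24] T[24,9]:9*12320068811796900+9741955019900400=120622574326072500 · T[24,10]:10*9593401297313460+12320068811796900=108254081784931500
Read S(24,9) = 120622574326072500, S(24,10) = 108254081784931500.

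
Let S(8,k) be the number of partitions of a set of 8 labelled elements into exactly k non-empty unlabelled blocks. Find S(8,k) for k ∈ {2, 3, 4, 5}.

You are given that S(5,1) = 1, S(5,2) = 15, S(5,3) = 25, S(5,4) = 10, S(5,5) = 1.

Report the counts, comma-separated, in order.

i=6: T(6,1)=0+1·1=1 | T(6,2)=1+2·15=31 | T(6,3)=15+3·25=90 | T(6,4)=25+4·10=65 | T(6,5)=10+5·1=15
i=7: T(7,1)=0+1·1=1 | T(7,2)=1+2·31=63 | T(7,3)=31+3·90=301 | T(7,4)=90+4·65=350 | T(7,5)=65+5·15=140
i=8: T(8,2)=1+2·63=127 | T(8,3)=63+3·301=966 | T(8,4)=301+4·350=1701 | T(8,5)=350+5·140=1050
Read S(8,2) = 127, S(8,3) = 966, S(8,4) = 1701, S(8,5) = 1050.

127, 966, 1701, 1050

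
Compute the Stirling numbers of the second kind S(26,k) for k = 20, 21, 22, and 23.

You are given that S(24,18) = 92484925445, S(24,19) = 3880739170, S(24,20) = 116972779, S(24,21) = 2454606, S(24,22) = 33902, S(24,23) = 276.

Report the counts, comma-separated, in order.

[25] T[25,19]:19*3880739170+92484925445=166218969675 · T[25,20]:20*116972779+3880739170=6220194750 · T[25,21]:21*2454606+116972779=168519505 · T[25,22]:22*33902+2454606=3200450 · T[25,23]:23*276+33902=40250
[26] T[26,20]:20*6220194750+166218969675=290622864675 · T[26,21]:21*168519505+6220194750=9759104355 · T[26,22]:22*3200450+168519505=238929405 · T[26,23]:23*40250+3200450=4126200
Read S(26,20) = 290622864675, S(26,21) = 9759104355, S(26,22) = 238929405, S(26,23) = 4126200.

290622864675, 9759104355, 238929405, 4126200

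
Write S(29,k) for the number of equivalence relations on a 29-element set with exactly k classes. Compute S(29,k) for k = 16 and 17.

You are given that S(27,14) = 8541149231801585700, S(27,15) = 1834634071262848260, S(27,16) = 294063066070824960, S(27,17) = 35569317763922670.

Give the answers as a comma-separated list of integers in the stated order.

140694950355081071520, 21818248085373723570

i=28: T(28,15)=8541149231801585700+15·1834634071262848260=36060660300744309600 | T(28,16)=1834634071262848260+16·294063066070824960=6539643128396047620 | T(28,17)=294063066070824960+17·35569317763922670=898741468057510350
i=29: T(29,16)=36060660300744309600+16·6539643128396047620=140694950355081071520 | T(29,17)=6539643128396047620+17·898741468057510350=21818248085373723570
Read S(29,16) = 140694950355081071520, S(29,17) = 21818248085373723570.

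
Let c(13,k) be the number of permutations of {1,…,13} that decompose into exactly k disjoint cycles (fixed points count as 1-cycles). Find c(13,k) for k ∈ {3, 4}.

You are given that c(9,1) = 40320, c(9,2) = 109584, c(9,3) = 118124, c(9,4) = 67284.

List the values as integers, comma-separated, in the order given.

row 10: T[10][1]=9·40320+0=362880  T[10][2]=9·109584+40320=1026576  T[10][3]=9·118124+109584=1172700  T[10][4]=9·67284+118124=723680
row 11: T[11][1]=10·362880+0=3628800  T[11][2]=10·1026576+362880=10628640  T[11][3]=10·1172700+1026576=12753576  T[11][4]=10·723680+1172700=8409500
row 12: T[12][2]=11·10628640+3628800=120543840  T[12][3]=11·12753576+10628640=150917976  T[12][4]=11·8409500+12753576=105258076
row 13: T[13][3]=12·150917976+120543840=1931559552  T[13][4]=12·105258076+150917976=1414014888
Read c(13,3) = 1931559552, c(13,4) = 1414014888.

1931559552, 1414014888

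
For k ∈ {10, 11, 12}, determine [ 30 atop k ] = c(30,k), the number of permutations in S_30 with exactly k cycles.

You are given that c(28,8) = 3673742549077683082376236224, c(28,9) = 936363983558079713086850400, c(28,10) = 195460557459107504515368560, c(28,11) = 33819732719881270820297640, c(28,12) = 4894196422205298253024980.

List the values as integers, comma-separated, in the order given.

215760462268683520394805979744, 39539238727270799376544542000, 6097272817323042122728617800

[29] T[29,9]:28*936363983558079713086850400+3673742549077683082376236224=29891934088703915048808047424 · T[29,10]:28*195460557459107504515368560+936363983558079713086850400=6409259592413089839517170080 · T[29,11]:28*33819732719881270820297640+195460557459107504515368560=1142413073615783087483702480 · T[29,12]:28*4894196422205298253024980+33819732719881270820297640=170857232541629621904997080
[30] T[30,10]:29*6409259592413089839517170080+29891934088703915048808047424=215760462268683520394805979744 · T[30,11]:29*1142413073615783087483702480+6409259592413089839517170080=39539238727270799376544542000 · T[30,12]:29*170857232541629621904997080+1142413073615783087483702480=6097272817323042122728617800
Read c(30,10) = 215760462268683520394805979744, c(30,11) = 39539238727270799376544542000, c(30,12) = 6097272817323042122728617800.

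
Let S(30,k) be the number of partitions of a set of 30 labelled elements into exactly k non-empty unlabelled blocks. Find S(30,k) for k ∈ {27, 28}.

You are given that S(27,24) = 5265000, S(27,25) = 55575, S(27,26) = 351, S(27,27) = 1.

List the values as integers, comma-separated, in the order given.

10359090, 86275

@28  (28,25):55575·25+5265000→6654375, (28,26):351·26+55575→64701, (28,27):1·27+351→378, (28,28):0·28+1→1
@29  (29,26):64701·26+6654375→8336601, (29,27):378·27+64701→74907, (29,28):1·28+378→406
@30  (30,27):74907·27+8336601→10359090, (30,28):406·28+74907→86275
Read S(30,27) = 10359090, S(30,28) = 86275.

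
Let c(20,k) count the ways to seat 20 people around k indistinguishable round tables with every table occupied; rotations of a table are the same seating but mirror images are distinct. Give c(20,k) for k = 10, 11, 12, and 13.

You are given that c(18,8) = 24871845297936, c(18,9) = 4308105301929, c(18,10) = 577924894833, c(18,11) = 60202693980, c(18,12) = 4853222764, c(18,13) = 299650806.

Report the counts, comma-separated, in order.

@19  (19,9):4308105301929·18+24871845297936→102417740732658, (19,10):577924894833·18+4308105301929→14710753408923, (19,11):60202693980·18+577924894833→1661573386473, (19,12):4853222764·18+60202693980→147560703732, (19,13):299650806·18+4853222764→10246937272
@20  (20,10):14710753408923·19+102417740732658→381922055502195, (20,11):1661573386473·19+14710753408923→46280647751910, (20,12):147560703732·19+1661573386473→4465226757381, (20,13):10246937272·19+147560703732→342252511900
Read c(20,10) = 381922055502195, c(20,11) = 46280647751910, c(20,12) = 4465226757381, c(20,13) = 342252511900.

381922055502195, 46280647751910, 4465226757381, 342252511900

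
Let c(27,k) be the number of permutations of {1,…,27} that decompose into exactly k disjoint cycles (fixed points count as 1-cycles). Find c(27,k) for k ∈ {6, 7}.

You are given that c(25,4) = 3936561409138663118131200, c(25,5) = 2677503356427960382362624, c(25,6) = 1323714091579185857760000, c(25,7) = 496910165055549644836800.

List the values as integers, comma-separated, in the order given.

@26  (26,5):2677503356427960382362624·25+3936561409138663118131200→70874145319837672677196800, (26,6):1323714091579185857760000·25+2677503356427960382362624→35770355645907606826362624, (26,7):496910165055549644836800·25+1323714091579185857760000→13746468217967926978680000
@27  (27,6):35770355645907606826362624·26+70874145319837672677196800→1000903392113435450162625024, (27,7):13746468217967926978680000·26+35770355645907606826362624→393178529313073708272042624
Read c(27,6) = 1000903392113435450162625024, c(27,7) = 393178529313073708272042624.

1000903392113435450162625024, 393178529313073708272042624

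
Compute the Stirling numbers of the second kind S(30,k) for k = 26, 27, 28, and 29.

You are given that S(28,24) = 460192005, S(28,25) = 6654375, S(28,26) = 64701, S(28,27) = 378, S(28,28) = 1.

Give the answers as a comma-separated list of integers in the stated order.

843303006, 10359090, 86275, 435

r29: T_29,25=25×6654375+460192005=626551380; T_29,26=26×64701+6654375=8336601; T_29,27=27×378+64701=74907; T_29,28=28×1+378=406; T_29,29=29×0+1=1
r30: T_30,26=26×8336601+626551380=843303006; T_30,27=27×74907+8336601=10359090; T_30,28=28×406+74907=86275; T_30,29=29×1+406=435
Read S(30,26) = 843303006, S(30,27) = 10359090, S(30,28) = 86275, S(30,29) = 435.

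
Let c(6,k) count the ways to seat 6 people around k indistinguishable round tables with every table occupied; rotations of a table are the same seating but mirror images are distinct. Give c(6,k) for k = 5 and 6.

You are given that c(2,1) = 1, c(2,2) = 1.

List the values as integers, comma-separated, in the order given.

[3] T[3,2]:2*1+1=3 · T[3,3]:2*0+1=1
[4] T[4,3]:3*1+3=6 · T[4,4]:3*0+1=1
[5] T[5,4]:4*1+6=10 · T[5,5]:4*0+1=1
[6] T[6,5]:5*1+10=15 · T[6,6]:5*0+1=1
Read c(6,5) = 15, c(6,6) = 1.

15, 1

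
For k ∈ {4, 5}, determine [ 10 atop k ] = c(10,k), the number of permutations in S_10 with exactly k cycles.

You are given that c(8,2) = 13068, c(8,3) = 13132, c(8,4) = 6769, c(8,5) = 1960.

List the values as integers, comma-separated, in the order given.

723680, 269325

r9: T_9,3=8×13132+13068=118124; T_9,4=8×6769+13132=67284; T_9,5=8×1960+6769=22449
r10: T_10,4=9×67284+118124=723680; T_10,5=9×22449+67284=269325
Read c(10,4) = 723680, c(10,5) = 269325.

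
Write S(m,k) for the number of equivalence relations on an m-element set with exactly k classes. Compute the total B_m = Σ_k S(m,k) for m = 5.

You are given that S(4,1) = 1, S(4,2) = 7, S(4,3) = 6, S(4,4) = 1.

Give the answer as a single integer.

@5  (5,1):1·1+0→1, (5,2):7·2+1→15, (5,3):6·3+7→25, (5,4):1·4+6→10, (5,5):0·5+1→1
B_5 = ΣS(5,k) = 1+15+25+10+1 = 52

52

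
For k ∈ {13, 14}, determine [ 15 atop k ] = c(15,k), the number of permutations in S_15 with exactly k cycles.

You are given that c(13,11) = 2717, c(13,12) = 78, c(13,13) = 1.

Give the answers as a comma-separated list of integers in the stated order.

row 14: T[14][12]=13·78+2717=3731  T[14][13]=13·1+78=91  T[14][14]=13·0+1=1
row 15: T[15][13]=14·91+3731=5005  T[15][14]=14·1+91=105
Read c(15,13) = 5005, c(15,14) = 105.

5005, 105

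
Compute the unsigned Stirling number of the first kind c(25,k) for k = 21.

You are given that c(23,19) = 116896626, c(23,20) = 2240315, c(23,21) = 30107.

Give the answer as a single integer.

@24  (24,20):2240315·23+116896626→168423871, (24,21):30107·23+2240315→2932776
@25  (25,21):2932776·24+168423871→238810495
Read c(25,21) = 238810495.

238810495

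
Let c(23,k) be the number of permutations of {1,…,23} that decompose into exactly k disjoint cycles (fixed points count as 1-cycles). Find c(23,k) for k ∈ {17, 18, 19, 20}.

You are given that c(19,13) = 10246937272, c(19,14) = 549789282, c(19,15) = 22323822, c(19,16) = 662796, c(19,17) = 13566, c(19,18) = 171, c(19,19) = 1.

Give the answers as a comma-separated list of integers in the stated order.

136717357942, 4546047198, 116896626, 2240315

[20] T[20,14]:19*549789282+10246937272=20692933630 · T[20,15]:19*22323822+549789282=973941900 · T[20,16]:19*662796+22323822=34916946 · T[20,17]:19*13566+662796=920550 · T[20,18]:19*171+13566=16815 · T[20,19]:19*1+171=190 · T[20,20]:19*0+1=1
[21] T[21,15]:20*973941900+20692933630=40171771630 · T[21,16]:20*34916946+973941900=1672280820 · T[21,17]:20*920550+34916946=53327946 · T[21,18]:20*16815+920550=1256850 · T[21,19]:20*190+16815=20615 · T[21,20]:20*1+190=210
[22] T[22,16]:21*1672280820+40171771630=75289668850 · T[22,17]:21*53327946+1672280820=2792167686 · T[22,18]:21*1256850+53327946=79721796 · T[22,19]:21*20615+1256850=1689765 · T[22,20]:21*210+20615=25025
[23] T[23,17]:22*2792167686+75289668850=136717357942 · T[23,18]:22*79721796+2792167686=4546047198 · T[23,19]:22*1689765+79721796=116896626 · T[23,20]:22*25025+1689765=2240315
Read c(23,17) = 136717357942, c(23,18) = 4546047198, c(23,19) = 116896626, c(23,20) = 2240315.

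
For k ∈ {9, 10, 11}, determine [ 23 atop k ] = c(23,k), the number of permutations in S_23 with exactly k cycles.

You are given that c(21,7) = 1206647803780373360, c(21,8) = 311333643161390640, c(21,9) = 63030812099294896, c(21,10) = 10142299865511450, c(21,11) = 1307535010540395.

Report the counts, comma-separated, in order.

43714229649594412832, 7707401101297361068, 1103230881185949736

[22] T[22,8]:21*311333643161390640+1206647803780373360=7744654310169576800 · T[22,9]:21*63030812099294896+311333643161390640=1634980697246583456 · T[22,10]:21*10142299865511450+63030812099294896=276019109275035346 · T[22,11]:21*1307535010540395+10142299865511450=37600535086859745
[23] T[23,9]:22*1634980697246583456+7744654310169576800=43714229649594412832 · T[23,10]:22*276019109275035346+1634980697246583456=7707401101297361068 · T[23,11]:22*37600535086859745+276019109275035346=1103230881185949736
Read c(23,9) = 43714229649594412832, c(23,10) = 7707401101297361068, c(23,11) = 1103230881185949736.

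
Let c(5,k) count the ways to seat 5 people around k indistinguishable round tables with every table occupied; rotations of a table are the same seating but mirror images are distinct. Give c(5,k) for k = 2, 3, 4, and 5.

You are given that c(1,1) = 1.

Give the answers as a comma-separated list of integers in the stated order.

r2: T_2,1=1×1+0=1; T_2,2=1×0+1=1
r3: T_3,1=2×1+0=2; T_3,2=2×1+1=3; T_3,3=2×0+1=1
r4: T_4,1=3×2+0=6; T_4,2=3×3+2=11; T_4,3=3×1+3=6; T_4,4=3×0+1=1
r5: T_5,2=4×11+6=50; T_5,3=4×6+11=35; T_5,4=4×1+6=10; T_5,5=4×0+1=1
Read c(5,2) = 50, c(5,3) = 35, c(5,4) = 10, c(5,5) = 1.

50, 35, 10, 1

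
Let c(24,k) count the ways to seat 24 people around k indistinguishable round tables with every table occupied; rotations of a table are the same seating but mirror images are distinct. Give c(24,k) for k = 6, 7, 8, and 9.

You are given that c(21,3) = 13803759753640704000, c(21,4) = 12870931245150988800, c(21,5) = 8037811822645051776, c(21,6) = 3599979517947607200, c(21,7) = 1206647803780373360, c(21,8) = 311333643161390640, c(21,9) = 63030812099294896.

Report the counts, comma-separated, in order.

50779532534302850198976, 18588776355051949776576, 5304713715525445812976, 1204749260161737632496

r22: T_22,4=21×12870931245150988800+13803759753640704000=284093315901811468800; T_22,5=21×8037811822645051776+12870931245150988800=181664979520697076096; T_22,6=21×3599979517947607200+8037811822645051776=83637381699544802976; T_22,7=21×1206647803780373360+3599979517947607200=28939583397335447760; T_22,8=21×311333643161390640+1206647803780373360=7744654310169576800; T_22,9=21×63030812099294896+311333643161390640=1634980697246583456
r23: T_23,5=22×181664979520697076096+284093315901811468800=4280722865357147142912; T_23,6=22×83637381699544802976+181664979520697076096=2021687376910682741568; T_23,7=22×28939583397335447760+83637381699544802976=720308216440924653696; T_23,8=22×7744654310169576800+28939583397335447760=199321978221066137360; T_23,9=22×1634980697246583456+7744654310169576800=43714229649594412832
r24: T_24,6=23×2021687376910682741568+4280722865357147142912=50779532534302850198976; T_24,7=23×720308216440924653696+2021687376910682741568=18588776355051949776576; T_24,8=23×199321978221066137360+720308216440924653696=5304713715525445812976; T_24,9=23×43714229649594412832+199321978221066137360=1204749260161737632496
Read c(24,6) = 50779532534302850198976, c(24,7) = 18588776355051949776576, c(24,8) = 5304713715525445812976, c(24,9) = 1204749260161737632496.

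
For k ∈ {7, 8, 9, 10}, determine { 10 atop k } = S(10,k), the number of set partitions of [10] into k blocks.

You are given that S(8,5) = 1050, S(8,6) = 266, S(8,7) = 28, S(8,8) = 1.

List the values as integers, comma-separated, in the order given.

5880, 750, 45, 1

[9] T[9,6]:6*266+1050=2646 · T[9,7]:7*28+266=462 · T[9,8]:8*1+28=36 · T[9,9]:9*0+1=1
[10] T[10,7]:7*462+2646=5880 · T[10,8]:8*36+462=750 · T[10,9]:9*1+36=45 · T[10,10]:10*0+1=1
Read S(10,7) = 5880, S(10,8) = 750, S(10,9) = 45, S(10,10) = 1.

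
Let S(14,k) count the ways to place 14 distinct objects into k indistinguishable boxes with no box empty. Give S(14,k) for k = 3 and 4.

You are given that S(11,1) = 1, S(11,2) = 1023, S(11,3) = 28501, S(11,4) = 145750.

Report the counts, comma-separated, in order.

788970, 10391745

[12] T[12,1]:1*1+0=1 · T[12,2]:2*1023+1=2047 · T[12,3]:3*28501+1023=86526 · T[12,4]:4*145750+28501=611501
[13] T[13,2]:2*2047+1=4095 · T[13,3]:3*86526+2047=261625 · T[13,4]:4*611501+86526=2532530
[14] T[14,3]:3*261625+4095=788970 · T[14,4]:4*2532530+261625=10391745
Read S(14,3) = 788970, S(14,4) = 10391745.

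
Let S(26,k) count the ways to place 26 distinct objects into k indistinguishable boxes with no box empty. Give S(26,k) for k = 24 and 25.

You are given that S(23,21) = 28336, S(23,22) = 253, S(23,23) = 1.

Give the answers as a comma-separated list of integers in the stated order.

row 24: T[24][22]=22·253+28336=33902  T[24][23]=23·1+253=276  T[24][24]=24·0+1=1
row 25: T[25][23]=23·276+33902=40250  T[25][24]=24·1+276=300  T[25][25]=25·0+1=1
row 26: T[26][24]=24·300+40250=47450  T[26][25]=25·1+300=325
Read S(26,24) = 47450, S(26,25) = 325.

47450, 325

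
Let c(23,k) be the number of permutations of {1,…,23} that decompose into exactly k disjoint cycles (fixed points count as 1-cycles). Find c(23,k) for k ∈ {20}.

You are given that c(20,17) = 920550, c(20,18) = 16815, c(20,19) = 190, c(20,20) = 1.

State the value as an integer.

row 21: T[21][18]=20·16815+920550=1256850  T[21][19]=20·190+16815=20615  T[21][20]=20·1+190=210
row 22: T[22][19]=21·20615+1256850=1689765  T[22][20]=21·210+20615=25025
row 23: T[23][20]=22·25025+1689765=2240315
Read c(23,20) = 2240315.

2240315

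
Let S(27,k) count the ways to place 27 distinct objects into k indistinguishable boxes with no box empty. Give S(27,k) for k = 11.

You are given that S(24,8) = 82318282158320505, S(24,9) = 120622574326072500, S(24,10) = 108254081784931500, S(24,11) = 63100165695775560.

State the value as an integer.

r25: T_25,9=9×120622574326072500+82318282158320505=1167921451092973005; T_25,10=10×108254081784931500+120622574326072500=1203163392175387500; T_25,11=11×63100165695775560+108254081784931500=802355904438462660
r26: T_26,10=10×1203163392175387500+1167921451092973005=13199555372846848005; T_26,11=11×802355904438462660+1203163392175387500=10029078340998476760
r27: T_27,11=11×10029078340998476760+13199555372846848005=123519417123830092365
Read S(27,11) = 123519417123830092365.

123519417123830092365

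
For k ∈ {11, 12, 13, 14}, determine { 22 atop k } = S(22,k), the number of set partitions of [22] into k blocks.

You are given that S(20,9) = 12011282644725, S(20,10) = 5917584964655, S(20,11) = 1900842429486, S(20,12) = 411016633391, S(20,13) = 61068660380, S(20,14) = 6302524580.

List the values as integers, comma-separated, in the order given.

366282500870286, 108823356051137, 22496861868481, 3295165281331

@21  (21,10):5917584964655·10+12011282644725→71187132291275, (21,11):1900842429486·11+5917584964655→26826851689001, (21,12):411016633391·12+1900842429486→6833042030178, (21,13):61068660380·13+411016633391→1204909218331, (21,14):6302524580·14+61068660380→149304004500
@22  (22,11):26826851689001·11+71187132291275→366282500870286, (22,12):6833042030178·12+26826851689001→108823356051137, (22,13):1204909218331·13+6833042030178→22496861868481, (22,14):149304004500·14+1204909218331→3295165281331
Read S(22,11) = 366282500870286, S(22,12) = 108823356051137, S(22,13) = 22496861868481, S(22,14) = 3295165281331.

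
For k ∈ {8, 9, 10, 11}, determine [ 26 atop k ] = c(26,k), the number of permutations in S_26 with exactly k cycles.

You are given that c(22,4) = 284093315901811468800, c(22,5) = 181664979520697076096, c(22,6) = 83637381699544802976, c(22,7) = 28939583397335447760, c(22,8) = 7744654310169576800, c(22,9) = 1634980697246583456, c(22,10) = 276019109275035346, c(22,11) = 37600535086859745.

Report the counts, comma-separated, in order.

4144457803247115877036800, 1001369304512841374110000, 196928100451110820242880, 31882014375298512782500

i=23: T(23,5)=284093315901811468800+22·181664979520697076096=4280722865357147142912 | T(23,6)=181664979520697076096+22·83637381699544802976=2021687376910682741568 | T(23,7)=83637381699544802976+22·28939583397335447760=720308216440924653696 | T(23,8)=28939583397335447760+22·7744654310169576800=199321978221066137360 | T(23,9)=7744654310169576800+22·1634980697246583456=43714229649594412832 | T(23,10)=1634980697246583456+22·276019109275035346=7707401101297361068 | T(23,11)=276019109275035346+22·37600535086859745=1103230881185949736
i=24: T(24,6)=4280722865357147142912+23·2021687376910682741568=50779532534302850198976 | T(24,7)=2021687376910682741568+23·720308216440924653696=18588776355051949776576 | T(24,8)=720308216440924653696+23·199321978221066137360=5304713715525445812976 | T(24,9)=199321978221066137360+23·43714229649594412832=1204749260161737632496 | T(24,10)=43714229649594412832+23·7707401101297361068=220984454979433717396 | T(24,11)=7707401101297361068+23·1103230881185949736=33081711368574204996
i=25: T(25,7)=50779532534302850198976+24·18588776355051949776576=496910165055549644836800 | T(25,8)=18588776355051949776576+24·5304713715525445812976=145901905527662649288000 | T(25,9)=5304713715525445812976+24·1204749260161737632496=34218695959407148992880 | T(25,10)=1204749260161737632496+24·220984454979433717396=6508376179668146850000 | T(25,11)=220984454979433717396+24·33081711368574204996=1014945527825214637300
i=26: T(26,8)=496910165055549644836800+25·145901905527662649288000=4144457803247115877036800 | T(26,9)=145901905527662649288000+25·34218695959407148992880=1001369304512841374110000 | T(26,10)=34218695959407148992880+25·6508376179668146850000=196928100451110820242880 | T(26,11)=6508376179668146850000+25·1014945527825214637300=31882014375298512782500
Read c(26,8) = 4144457803247115877036800, c(26,9) = 1001369304512841374110000, c(26,10) = 196928100451110820242880, c(26,11) = 31882014375298512782500.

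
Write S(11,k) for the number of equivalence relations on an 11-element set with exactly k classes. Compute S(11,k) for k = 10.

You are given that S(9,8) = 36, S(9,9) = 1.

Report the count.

[10] T[10,9]:9*1+36=45 · T[10,10]:10*0+1=1
[11] T[11,10]:10*1+45=55
Read S(11,10) = 55.

55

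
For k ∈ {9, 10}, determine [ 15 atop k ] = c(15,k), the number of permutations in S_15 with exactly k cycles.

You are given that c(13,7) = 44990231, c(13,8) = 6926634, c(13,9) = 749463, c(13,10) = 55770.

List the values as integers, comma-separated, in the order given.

368411615, 37312275

row 14: T[14][8]=13·6926634+44990231=135036473  T[14][9]=13·749463+6926634=16669653  T[14][10]=13·55770+749463=1474473
row 15: T[15][9]=14·16669653+135036473=368411615  T[15][10]=14·1474473+16669653=37312275
Read c(15,9) = 368411615, c(15,10) = 37312275.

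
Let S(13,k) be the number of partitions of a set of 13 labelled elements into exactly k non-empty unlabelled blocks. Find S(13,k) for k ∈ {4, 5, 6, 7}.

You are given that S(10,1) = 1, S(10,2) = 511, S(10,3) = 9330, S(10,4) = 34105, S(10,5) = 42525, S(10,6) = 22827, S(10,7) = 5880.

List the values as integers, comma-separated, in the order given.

2532530, 7508501, 9321312, 5715424

i=11: T(11,2)=1+2·511=1023 | T(11,3)=511+3·9330=28501 | T(11,4)=9330+4·34105=145750 | T(11,5)=34105+5·42525=246730 | T(11,6)=42525+6·22827=179487 | T(11,7)=22827+7·5880=63987
i=12: T(12,3)=1023+3·28501=86526 | T(12,4)=28501+4·145750=611501 | T(12,5)=145750+5·246730=1379400 | T(12,6)=246730+6·179487=1323652 | T(12,7)=179487+7·63987=627396
i=13: T(13,4)=86526+4·611501=2532530 | T(13,5)=611501+5·1379400=7508501 | T(13,6)=1379400+6·1323652=9321312 | T(13,7)=1323652+7·627396=5715424
Read S(13,4) = 2532530, S(13,5) = 7508501, S(13,6) = 9321312, S(13,7) = 5715424.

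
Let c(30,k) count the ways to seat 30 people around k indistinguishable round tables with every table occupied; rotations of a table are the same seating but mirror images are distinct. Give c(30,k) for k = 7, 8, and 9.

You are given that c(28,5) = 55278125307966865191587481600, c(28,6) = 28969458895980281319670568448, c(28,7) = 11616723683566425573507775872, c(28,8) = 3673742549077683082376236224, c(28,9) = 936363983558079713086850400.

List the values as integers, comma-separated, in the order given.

[29] T[29,6]:28*28969458895980281319670568448+55278125307966865191587481600=866422974395414742142363398144 · T[29,7]:28*11616723683566425573507775872+28969458895980281319670568448=354237722035840197377888292864 · T[29,8]:28*3673742549077683082376236224+11616723683566425573507775872=114481515057741551880042390144 · T[29,9]:28*936363983558079713086850400+3673742549077683082376236224=29891934088703915048808047424
[30] T[30,7]:29*354237722035840197377888292864+866422974395414742142363398144=11139316913434780466101123891200 · T[30,8]:29*114481515057741551880042390144+354237722035840197377888292864=3674201658710345201899117607040 · T[30,9]:29*29891934088703915048808047424+114481515057741551880042390144=981347603630155088295475765440
Read c(30,7) = 11139316913434780466101123891200, c(30,8) = 3674201658710345201899117607040, c(30,9) = 981347603630155088295475765440.

11139316913434780466101123891200, 3674201658710345201899117607040, 981347603630155088295475765440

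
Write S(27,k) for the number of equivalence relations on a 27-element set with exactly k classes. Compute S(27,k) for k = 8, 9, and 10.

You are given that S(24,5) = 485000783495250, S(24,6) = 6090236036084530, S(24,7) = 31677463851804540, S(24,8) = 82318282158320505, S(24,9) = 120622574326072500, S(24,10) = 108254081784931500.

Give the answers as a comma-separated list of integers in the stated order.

[25] T[25,6]:6*6090236036084530+485000783495250=37026417000002430 · T[25,7]:7*31677463851804540+6090236036084530=227832482998716310 · T[25,8]:8*82318282158320505+31677463851804540=690223721118368580 · T[25,9]:9*120622574326072500+82318282158320505=1167921451092973005 · T[25,10]:10*108254081784931500+120622574326072500=1203163392175387500
[26] T[26,7]:7*227832482998716310+37026417000002430=1631853797991016600 · T[26,8]:8*690223721118368580+227832482998716310=5749622251945664950 · T[26,9]:9*1167921451092973005+690223721118368580=11201516780955125625 · T[26,10]:10*1203163392175387500+1167921451092973005=13199555372846848005
[27] T[27,8]:8*5749622251945664950+1631853797991016600=47628831813556336200 · T[27,9]:9*11201516780955125625+5749622251945664950=106563273280541795575 · T[27,10]:10*13199555372846848005+11201516780955125625=143197070509423605675
Read S(27,8) = 47628831813556336200, S(27,9) = 106563273280541795575, S(27,10) = 143197070509423605675.

47628831813556336200, 106563273280541795575, 143197070509423605675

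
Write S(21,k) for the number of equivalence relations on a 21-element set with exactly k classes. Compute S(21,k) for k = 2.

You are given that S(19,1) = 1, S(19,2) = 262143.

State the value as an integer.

1048575

r20: T_20,1=1×1+0=1; T_20,2=2×262143+1=524287
r21: T_21,2=2×524287+1=1048575
Read S(21,2) = 1048575.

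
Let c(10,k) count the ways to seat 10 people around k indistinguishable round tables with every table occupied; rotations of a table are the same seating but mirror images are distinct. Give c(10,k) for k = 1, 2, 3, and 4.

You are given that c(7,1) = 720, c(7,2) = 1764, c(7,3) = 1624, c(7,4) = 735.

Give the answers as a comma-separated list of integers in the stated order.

[8] T[8,1]:7*720+0=5040 · T[8,2]:7*1764+720=13068 · T[8,3]:7*1624+1764=13132 · T[8,4]:7*735+1624=6769
[9] T[9,1]:8*5040+0=40320 · T[9,2]:8*13068+5040=109584 · T[9,3]:8*13132+13068=118124 · T[9,4]:8*6769+13132=67284
[10] T[10,1]:9*40320+0=362880 · T[10,2]:9*109584+40320=1026576 · T[10,3]:9*118124+109584=1172700 · T[10,4]:9*67284+118124=723680
Read c(10,1) = 362880, c(10,2) = 1026576, c(10,3) = 1172700, c(10,4) = 723680.

362880, 1026576, 1172700, 723680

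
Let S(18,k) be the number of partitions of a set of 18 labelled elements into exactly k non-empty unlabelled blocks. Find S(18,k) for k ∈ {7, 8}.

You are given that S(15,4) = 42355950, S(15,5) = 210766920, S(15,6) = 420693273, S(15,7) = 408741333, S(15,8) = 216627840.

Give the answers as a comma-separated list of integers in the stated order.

[16] T[16,5]:5*210766920+42355950=1096190550 · T[16,6]:6*420693273+210766920=2734926558 · T[16,7]:7*408741333+420693273=3281882604 · T[16,8]:8*216627840+408741333=2141764053
[17] T[17,6]:6*2734926558+1096190550=17505749898 · T[17,7]:7*3281882604+2734926558=25708104786 · T[17,8]:8*2141764053+3281882604=20415995028
[18] T[18,7]:7*25708104786+17505749898=197462483400 · T[18,8]:8*20415995028+25708104786=189036065010
Read S(18,7) = 197462483400, S(18,8) = 189036065010.

197462483400, 189036065010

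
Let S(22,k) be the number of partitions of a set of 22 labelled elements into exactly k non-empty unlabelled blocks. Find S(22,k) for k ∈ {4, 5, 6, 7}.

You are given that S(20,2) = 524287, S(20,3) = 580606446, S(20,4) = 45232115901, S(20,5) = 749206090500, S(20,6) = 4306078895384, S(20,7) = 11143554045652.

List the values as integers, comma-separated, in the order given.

row 21: T[21][3]=3·580606446+524287=1742343625  T[21][4]=4·45232115901+580606446=181509070050  T[21][5]=5·749206090500+45232115901=3791262568401  T[21][6]=6·4306078895384+749206090500=26585679462804  T[21][7]=7·11143554045652+4306078895384=82310957214948
row 22: T[22][4]=4·181509070050+1742343625=727778623825  T[22][5]=5·3791262568401+181509070050=19137821912055  T[22][6]=6·26585679462804+3791262568401=163305339345225  T[22][7]=7·82310957214948+26585679462804=602762379967440
Read S(22,4) = 727778623825, S(22,5) = 19137821912055, S(22,6) = 163305339345225, S(22,7) = 602762379967440.

727778623825, 19137821912055, 163305339345225, 602762379967440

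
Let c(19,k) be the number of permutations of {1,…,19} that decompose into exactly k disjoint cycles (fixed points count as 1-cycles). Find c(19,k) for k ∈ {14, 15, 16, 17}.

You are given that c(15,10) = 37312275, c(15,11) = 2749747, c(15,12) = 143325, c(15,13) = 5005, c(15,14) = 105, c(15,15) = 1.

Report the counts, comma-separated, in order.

[16] T[16,11]:15*2749747+37312275=78558480 · T[16,12]:15*143325+2749747=4899622 · T[16,13]:15*5005+143325=218400 · T[16,14]:15*105+5005=6580 · T[16,15]:15*1+105=120 · T[16,16]:15*0+1=1
[17] T[17,12]:16*4899622+78558480=156952432 · T[17,13]:16*218400+4899622=8394022 · T[17,14]:16*6580+218400=323680 · T[17,15]:16*120+6580=8500 · T[17,16]:16*1+120=136 · T[17,17]:16*0+1=1
[18] T[18,13]:17*8394022+156952432=299650806 · T[18,14]:17*323680+8394022=13896582 · T[18,15]:17*8500+323680=468180 · T[18,16]:17*136+8500=10812 · T[18,17]:17*1+136=153
[19] T[19,14]:18*13896582+299650806=549789282 · T[19,15]:18*468180+13896582=22323822 · T[19,16]:18*10812+468180=662796 · T[19,17]:18*153+10812=13566
Read c(19,14) = 549789282, c(19,15) = 22323822, c(19,16) = 662796, c(19,17) = 13566.

549789282, 22323822, 662796, 13566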